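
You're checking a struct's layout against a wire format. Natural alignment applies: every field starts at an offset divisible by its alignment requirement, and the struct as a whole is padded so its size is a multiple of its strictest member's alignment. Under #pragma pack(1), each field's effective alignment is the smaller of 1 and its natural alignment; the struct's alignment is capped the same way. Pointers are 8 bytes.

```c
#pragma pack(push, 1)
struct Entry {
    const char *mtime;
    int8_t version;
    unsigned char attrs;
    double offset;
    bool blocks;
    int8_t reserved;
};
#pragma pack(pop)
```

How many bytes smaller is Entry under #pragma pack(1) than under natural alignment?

12

natural layout:
  mtime at 0 (size 8, align 8) → ends 8
  version at 8 (size 1, align 1) → ends 9
  attrs at 9 (size 1, align 1) → ends 10
  pad 6 to align 8 for offset
  offset at 16 (size 8, align 8) → ends 24
  blocks at 24 (size 1, align 1) → ends 25
  reserved at 25 (size 1, align 1) → ends 26
  tail pad 6 to reach multiple of 8
  total 32 bytes, alignment 8
packed(1) layout:
  mtime at 0 (size 8, align 1) → ends 8
  version at 8 (size 1, align 1) → ends 9
  attrs at 9 (size 1, align 1) → ends 10
  offset at 10 (size 8, align 1) → ends 18
  blocks at 18 (size 1, align 1) → ends 19
  reserved at 19 (size 1, align 1) → ends 20
  total 20 bytes, alignment 1
32 − 20 = 12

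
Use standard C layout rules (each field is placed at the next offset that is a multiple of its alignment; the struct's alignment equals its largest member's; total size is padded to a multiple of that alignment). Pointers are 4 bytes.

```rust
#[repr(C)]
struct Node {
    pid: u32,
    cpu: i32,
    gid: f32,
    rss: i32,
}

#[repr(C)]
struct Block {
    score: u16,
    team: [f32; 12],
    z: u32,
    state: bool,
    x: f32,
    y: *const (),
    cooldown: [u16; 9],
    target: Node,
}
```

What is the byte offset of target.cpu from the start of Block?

Node: 0..4  pid  (4B, 4-aligned); 4..8  cpu  (4B, 4-aligned); 8..12  gid  (4B, 4-aligned); 12..16  rss  (4B, 4-aligned); sizeof = 16, alignof = 4
0..2  score  (2B, 2-aligned)
2..4  -- padding (2B)
4..52  team  (48B, 4-aligned)
52..56  z  (4B, 4-aligned)
56..57  state  (1B, 1-aligned)
57..60  -- padding (3B)
60..64  x  (4B, 4-aligned)
64..68  y  (4B, 4-aligned)
68..86  cooldown  (18B, 2-aligned)
86..88  -- padding (2B)
88..104  target  (16B, 4-aligned)
within Node: cpu at 4
88 + 4 = 92

92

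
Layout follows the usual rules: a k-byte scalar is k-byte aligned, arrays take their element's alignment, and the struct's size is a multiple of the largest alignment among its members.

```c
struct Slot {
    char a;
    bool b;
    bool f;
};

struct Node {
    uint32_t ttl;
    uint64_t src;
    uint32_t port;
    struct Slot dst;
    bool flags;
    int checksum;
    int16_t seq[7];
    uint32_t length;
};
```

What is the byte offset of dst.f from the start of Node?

22

Slot: 0..1  a  (1B, 1-aligned); 1..2  b  (1B, 1-aligned); 2..3  f  (1B, 1-aligned); sizeof = 3, alignof = 1
0..4  ttl  (4B, 4-aligned)
4..8  -- padding (4B)
8..16  src  (8B, 8-aligned)
16..20  port  (4B, 4-aligned)
20..23  dst  (3B, 1-aligned)
within Slot: f at 2
20 + 2 = 22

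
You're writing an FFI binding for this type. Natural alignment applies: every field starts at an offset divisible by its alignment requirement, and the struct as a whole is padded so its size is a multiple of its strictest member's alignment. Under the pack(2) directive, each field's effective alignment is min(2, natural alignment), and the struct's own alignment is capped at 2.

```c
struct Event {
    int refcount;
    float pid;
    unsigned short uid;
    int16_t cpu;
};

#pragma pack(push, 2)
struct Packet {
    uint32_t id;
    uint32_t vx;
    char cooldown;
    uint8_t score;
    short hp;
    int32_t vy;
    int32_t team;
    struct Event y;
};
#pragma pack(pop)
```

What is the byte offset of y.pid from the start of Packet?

Event: 0..4  refcount  (4B, 4-aligned); 4..8  pid  (4B, 4-aligned); 8..10  uid  (2B, 2-aligned); 10..12  cpu  (2B, 2-aligned); sizeof = 12, alignof = 4
0..4  id  (4B, 2-aligned)
4..8  vx  (4B, 2-aligned)
8..9  cooldown  (1B, 1-aligned)
9..10  score  (1B, 1-aligned)
10..12  hp  (2B, 2-aligned)
12..16  vy  (4B, 2-aligned)
16..20  team  (4B, 2-aligned)
20..32  y  (12B, 2-aligned)
within Event: pid at 4
20 + 4 = 24

24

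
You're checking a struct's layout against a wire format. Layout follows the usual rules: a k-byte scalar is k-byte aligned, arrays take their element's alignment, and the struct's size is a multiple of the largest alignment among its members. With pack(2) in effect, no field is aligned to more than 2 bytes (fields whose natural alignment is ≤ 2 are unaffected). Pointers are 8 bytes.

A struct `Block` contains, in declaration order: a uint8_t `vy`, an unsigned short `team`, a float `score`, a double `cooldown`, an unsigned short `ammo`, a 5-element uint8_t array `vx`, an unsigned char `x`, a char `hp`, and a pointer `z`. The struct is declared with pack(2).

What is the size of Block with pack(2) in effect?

@0: vy [1B, align 1] → 1
+1 pad (align 2)
@2: team [2B, align 2] → 4
@4: score [4B, align 2] → 8
@8: cooldown [8B, align 2] → 16
@16: ammo [2B, align 2] → 18
@18: vx [5B, align 1] → 23
@23: x [1B, align 1] → 24
@24: hp [1B, align 1] → 25
+1 pad (align 2)
@26: z [8B, align 2] → 34
size 34, align 2

34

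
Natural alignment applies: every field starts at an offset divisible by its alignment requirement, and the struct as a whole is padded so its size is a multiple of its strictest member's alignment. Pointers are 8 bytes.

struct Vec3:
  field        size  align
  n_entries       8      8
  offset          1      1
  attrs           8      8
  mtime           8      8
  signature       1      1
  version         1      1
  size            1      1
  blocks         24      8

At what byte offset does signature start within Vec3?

32

0..8  n_entries  (8B, 8-aligned)
8..9  offset  (1B, 1-aligned)
9..16  -- padding (7B)
16..24  attrs  (8B, 8-aligned)
24..32  mtime  (8B, 8-aligned)
32..33  signature  (1B, 1-aligned)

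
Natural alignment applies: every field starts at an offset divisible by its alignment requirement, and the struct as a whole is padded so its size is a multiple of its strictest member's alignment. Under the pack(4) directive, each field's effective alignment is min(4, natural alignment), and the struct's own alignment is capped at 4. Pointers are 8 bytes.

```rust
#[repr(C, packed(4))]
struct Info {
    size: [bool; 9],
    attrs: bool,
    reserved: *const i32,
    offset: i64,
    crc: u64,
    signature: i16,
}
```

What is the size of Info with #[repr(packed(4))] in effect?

40

size at 0 (size 9, align 1) → ends 9
attrs at 9 (size 1, align 1) → ends 10
pad 2 to align 4 for reserved
reserved at 12 (size 8, align 4) → ends 20
offset at 20 (size 8, align 4) → ends 28
crc at 28 (size 8, align 4) → ends 36
signature at 36 (size 2, align 2) → ends 38
tail pad 2 to reach multiple of 4
total 40 bytes, alignment 4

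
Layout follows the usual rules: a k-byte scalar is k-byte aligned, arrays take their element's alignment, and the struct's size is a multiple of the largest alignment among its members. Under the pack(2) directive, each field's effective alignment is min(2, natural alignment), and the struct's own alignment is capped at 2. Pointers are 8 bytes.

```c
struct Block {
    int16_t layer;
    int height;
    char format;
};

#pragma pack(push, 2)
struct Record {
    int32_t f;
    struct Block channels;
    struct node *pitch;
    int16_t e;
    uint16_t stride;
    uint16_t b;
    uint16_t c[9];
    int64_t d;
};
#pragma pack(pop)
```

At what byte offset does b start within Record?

28

Block: layer at 0 (size 2, align 2) → ends 2; pad 2 to align 4 for height; height at 4 (size 4, align 4) → ends 8; format at 8 (size 1, align 1) → ends 9; tail pad 3 to reach multiple of 4; total 12 bytes, alignment 4
f at 0 (size 4, align 2) → ends 4
channels at 4 (size 12, align 2) → ends 16
pitch at 16 (size 8, align 2) → ends 24
e at 24 (size 2, align 2) → ends 26
stride at 26 (size 2, align 2) → ends 28
b at 28 (size 2, align 2) → ends 30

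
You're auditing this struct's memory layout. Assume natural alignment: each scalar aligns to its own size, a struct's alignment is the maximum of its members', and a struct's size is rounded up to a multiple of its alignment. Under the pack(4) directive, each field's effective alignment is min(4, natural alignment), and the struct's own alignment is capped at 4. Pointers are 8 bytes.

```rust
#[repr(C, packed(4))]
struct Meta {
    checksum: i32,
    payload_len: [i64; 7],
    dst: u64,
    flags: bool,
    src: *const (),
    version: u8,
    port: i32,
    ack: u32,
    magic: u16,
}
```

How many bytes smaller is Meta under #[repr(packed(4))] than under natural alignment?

8

natural layout:
  @0: checksum [4B, align 4] → 4
  +4 pad (align 8)
  @8: payload_len [56B, align 8] → 64
  @64: dst [8B, align 8] → 72
  @72: flags [1B, align 1] → 73
  +7 pad (align 8)
  @80: src [8B, align 8] → 88
  @88: version [1B, align 1] → 89
  +3 pad (align 4)
  @92: port [4B, align 4] → 96
  @96: ack [4B, align 4] → 100
  @100: magic [2B, align 2] → 102
  +2 tail pad (align 8)
  size 104, align 8
packed(4) layout:
  @0: checksum [4B, align 4] → 4
  @4: payload_len [56B, align 4] → 60
  @60: dst [8B, align 4] → 68
  @68: flags [1B, align 1] → 69
  +3 pad (align 4)
  @72: src [8B, align 4] → 80
  @80: version [1B, align 1] → 81
  +3 pad (align 4)
  @84: port [4B, align 4] → 88
  @88: ack [4B, align 4] → 92
  @92: magic [2B, align 2] → 94
  +2 tail pad (align 4)
  size 96, align 4
104 − 96 = 8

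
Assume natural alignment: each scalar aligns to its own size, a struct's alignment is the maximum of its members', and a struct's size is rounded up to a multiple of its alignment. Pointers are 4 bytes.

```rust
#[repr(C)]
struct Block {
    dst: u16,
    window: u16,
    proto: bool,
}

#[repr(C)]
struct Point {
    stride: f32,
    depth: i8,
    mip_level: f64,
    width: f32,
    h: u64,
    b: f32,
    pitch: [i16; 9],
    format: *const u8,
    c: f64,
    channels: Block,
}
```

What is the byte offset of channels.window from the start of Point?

Block: dst at 0 (size 2, align 2) → ends 2; window at 2 (size 2, align 2) → ends 4; proto at 4 (size 1, align 1) → ends 5; tail pad 1 to reach multiple of 2; total 6 bytes, alignment 2
stride at 0 (size 4, align 4) → ends 4
depth at 4 (size 1, align 1) → ends 5
pad 3 to align 8 for mip_level
mip_level at 8 (size 8, align 8) → ends 16
width at 16 (size 4, align 4) → ends 20
pad 4 to align 8 for h
h at 24 (size 8, align 8) → ends 32
b at 32 (size 4, align 4) → ends 36
pitch at 36 (size 18, align 2) → ends 54
pad 2 to align 4 for format
format at 56 (size 4, align 4) → ends 60
pad 4 to align 8 for c
c at 64 (size 8, align 8) → ends 72
channels at 72 (size 6, align 2) → ends 78
within Block: window at 2
72 + 2 = 74

74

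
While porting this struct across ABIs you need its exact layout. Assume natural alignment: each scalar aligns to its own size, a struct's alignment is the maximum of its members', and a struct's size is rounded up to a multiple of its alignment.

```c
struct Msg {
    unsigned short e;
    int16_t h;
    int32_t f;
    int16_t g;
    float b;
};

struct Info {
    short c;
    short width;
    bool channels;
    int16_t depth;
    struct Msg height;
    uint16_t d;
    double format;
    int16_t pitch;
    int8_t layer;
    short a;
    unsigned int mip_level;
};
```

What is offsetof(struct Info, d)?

24

Msg: e at 0 (size 2, align 2) → ends 2; h at 2 (size 2, align 2) → ends 4; f at 4 (size 4, align 4) → ends 8; g at 8 (size 2, align 2) → ends 10; pad 2 to align 4 for b; b at 12 (size 4, align 4) → ends 16; total 16 bytes, alignment 4
c at 0 (size 2, align 2) → ends 2
width at 2 (size 2, align 2) → ends 4
channels at 4 (size 1, align 1) → ends 5
pad 1 to align 2 for depth
depth at 6 (size 2, align 2) → ends 8
height at 8 (size 16, align 4) → ends 24
d at 24 (size 2, align 2) → ends 26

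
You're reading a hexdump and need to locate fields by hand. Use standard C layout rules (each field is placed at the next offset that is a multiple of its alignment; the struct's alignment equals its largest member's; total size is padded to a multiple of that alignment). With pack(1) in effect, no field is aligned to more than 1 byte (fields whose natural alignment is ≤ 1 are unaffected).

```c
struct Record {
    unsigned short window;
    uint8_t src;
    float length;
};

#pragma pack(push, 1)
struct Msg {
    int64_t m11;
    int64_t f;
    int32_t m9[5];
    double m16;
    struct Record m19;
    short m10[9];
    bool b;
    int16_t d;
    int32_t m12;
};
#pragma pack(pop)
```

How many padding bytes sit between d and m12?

0

Record: window at 0 (size 2, align 2) → ends 2; src at 2 (size 1, align 1) → ends 3; pad 1 to align 4 for length; length at 4 (size 4, align 4) → ends 8; total 8 bytes, alignment 4
m11 at 0 (size 8, align 1) → ends 8
f at 8 (size 8, align 1) → ends 16
m9 at 16 (size 20, align 1) → ends 36
m16 at 36 (size 8, align 1) → ends 44
m19 at 44 (size 8, align 1) → ends 52
m10 at 52 (size 18, align 1) → ends 70
b at 70 (size 1, align 1) → ends 71
d at 71 (size 2, align 1) → ends 73
m12 at 73 (size 4, align 1) → ends 77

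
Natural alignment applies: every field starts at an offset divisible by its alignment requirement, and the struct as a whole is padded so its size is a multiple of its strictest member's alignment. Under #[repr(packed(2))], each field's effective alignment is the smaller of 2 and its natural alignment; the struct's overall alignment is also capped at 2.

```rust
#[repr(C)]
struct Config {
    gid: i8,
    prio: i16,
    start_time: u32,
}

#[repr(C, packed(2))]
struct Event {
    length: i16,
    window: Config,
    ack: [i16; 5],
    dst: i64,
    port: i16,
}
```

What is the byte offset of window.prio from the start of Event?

4

Config: gid at 0 (size 1, align 1) → ends 1; pad 1 to align 2 for prio; prio at 2 (size 2, align 2) → ends 4; start_time at 4 (size 4, align 4) → ends 8; total 8 bytes, alignment 4
length at 0 (size 2, align 2) → ends 2
window at 2 (size 8, align 2) → ends 10
within Config: prio at 2
2 + 2 = 4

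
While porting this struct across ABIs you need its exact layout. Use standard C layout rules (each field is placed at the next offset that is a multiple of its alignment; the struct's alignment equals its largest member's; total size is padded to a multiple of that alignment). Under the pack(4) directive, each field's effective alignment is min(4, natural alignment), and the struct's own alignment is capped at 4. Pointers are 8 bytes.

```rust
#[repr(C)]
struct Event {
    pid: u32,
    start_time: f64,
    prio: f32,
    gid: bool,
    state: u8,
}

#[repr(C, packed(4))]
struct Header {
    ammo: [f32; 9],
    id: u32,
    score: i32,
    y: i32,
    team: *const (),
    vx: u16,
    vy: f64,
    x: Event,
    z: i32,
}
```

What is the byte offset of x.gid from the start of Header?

Event: @0: pid [4B, align 4] → 4; +4 pad (align 8); @8: start_time [8B, align 8] → 16; @16: prio [4B, align 4] → 20; @20: gid [1B, align 1] → 21; @21: state [1B, align 1] → 22; +2 tail pad (align 8); size 24, align 8
@0: ammo [36B, align 4] → 36
@36: id [4B, align 4] → 40
@40: score [4B, align 4] → 44
@44: y [4B, align 4] → 48
@48: team [8B, align 4] → 56
@56: vx [2B, align 2] → 58
+2 pad (align 4)
@60: vy [8B, align 4] → 68
@68: x [24B, align 4] → 92
within Event: gid at 20
68 + 20 = 88

88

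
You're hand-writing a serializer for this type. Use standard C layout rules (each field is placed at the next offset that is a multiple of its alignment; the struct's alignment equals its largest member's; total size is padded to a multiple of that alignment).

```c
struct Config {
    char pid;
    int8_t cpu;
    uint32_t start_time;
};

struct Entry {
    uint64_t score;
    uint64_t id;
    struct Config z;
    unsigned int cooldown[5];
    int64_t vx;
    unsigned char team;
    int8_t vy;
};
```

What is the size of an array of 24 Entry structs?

1536

Config: pid at 0 (size 1, align 1) → ends 1; cpu at 1 (size 1, align 1) → ends 2; pad 2 to align 4 for start_time; start_time at 4 (size 4, align 4) → ends 8; total 8 bytes, alignment 4
score at 0 (size 8, align 8) → ends 8
id at 8 (size 8, align 8) → ends 16
z at 16 (size 8, align 4) → ends 24
cooldown at 24 (size 20, align 4) → ends 44
pad 4 to align 8 for vx
vx at 48 (size 8, align 8) → ends 56
team at 56 (size 1, align 1) → ends 57
vy at 57 (size 1, align 1) → ends 58
tail pad 6 to reach multiple of 8
total 64 bytes, alignment 8
array of 24: 24 × 64 = 1536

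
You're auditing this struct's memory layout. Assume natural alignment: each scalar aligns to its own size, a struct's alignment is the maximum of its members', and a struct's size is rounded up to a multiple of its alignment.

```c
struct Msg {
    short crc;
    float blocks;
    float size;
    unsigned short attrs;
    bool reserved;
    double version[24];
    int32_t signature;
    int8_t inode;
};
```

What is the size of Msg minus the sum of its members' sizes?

0..2  crc  (2B, 2-aligned)
2..4  -- padding (2B)
4..8  blocks  (4B, 4-aligned)
8..12  size  (4B, 4-aligned)
12..14  attrs  (2B, 2-aligned)
14..15  reserved  (1B, 1-aligned)
15..16  -- padding (1B)
16..208  version  (192B, 8-aligned)
208..212  signature  (4B, 4-aligned)
212..213  inode  (1B, 1-aligned)
213..216  -- tail padding (3B)
sizeof = 216, alignof = 8
data bytes 210, size 216 → padding 6

6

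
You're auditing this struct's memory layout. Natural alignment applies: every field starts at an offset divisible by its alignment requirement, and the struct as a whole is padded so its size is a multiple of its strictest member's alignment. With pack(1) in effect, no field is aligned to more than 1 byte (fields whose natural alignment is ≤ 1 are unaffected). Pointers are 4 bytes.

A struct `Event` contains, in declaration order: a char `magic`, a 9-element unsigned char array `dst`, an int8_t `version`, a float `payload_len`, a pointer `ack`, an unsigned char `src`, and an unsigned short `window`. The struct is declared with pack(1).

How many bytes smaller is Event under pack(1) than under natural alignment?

natural layout:
  magic at 0 (size 1, align 1) → ends 1
  dst at 1 (size 9, align 1) → ends 10
  version at 10 (size 1, align 1) → ends 11
  pad 1 to align 4 for payload_len
  payload_len at 12 (size 4, align 4) → ends 16
  ack at 16 (size 4, align 4) → ends 20
  src at 20 (size 1, align 1) → ends 21
  pad 1 to align 2 for window
  window at 22 (size 2, align 2) → ends 24
  total 24 bytes, alignment 4
packed(1) layout:
  magic at 0 (size 1, align 1) → ends 1
  dst at 1 (size 9, align 1) → ends 10
  version at 10 (size 1, align 1) → ends 11
  payload_len at 11 (size 4, align 1) → ends 15
  ack at 15 (size 4, align 1) → ends 19
  src at 19 (size 1, align 1) → ends 20
  window at 20 (size 2, align 1) → ends 22
  total 22 bytes, alignment 1
24 − 22 = 2

2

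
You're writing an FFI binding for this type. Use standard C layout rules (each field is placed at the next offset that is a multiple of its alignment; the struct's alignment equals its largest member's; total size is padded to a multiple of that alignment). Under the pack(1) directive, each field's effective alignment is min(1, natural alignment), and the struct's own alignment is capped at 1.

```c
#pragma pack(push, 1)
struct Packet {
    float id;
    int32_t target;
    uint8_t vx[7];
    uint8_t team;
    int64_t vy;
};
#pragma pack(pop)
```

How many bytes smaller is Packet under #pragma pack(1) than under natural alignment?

natural layout:
  0..4  id  (4B, 4-aligned)
  4..8  target  (4B, 4-aligned)
  8..15  vx  (7B, 1-aligned)
  15..16  team  (1B, 1-aligned)
  16..24  vy  (8B, 8-aligned)
  sizeof = 24, alignof = 8
packed(1) layout:
  0..4  id  (4B, 1-aligned)
  4..8  target  (4B, 1-aligned)
  8..15  vx  (7B, 1-aligned)
  15..16  team  (1B, 1-aligned)
  16..24  vy  (8B, 1-aligned)
  sizeof = 24, alignof = 1
24 − 24 = 0

0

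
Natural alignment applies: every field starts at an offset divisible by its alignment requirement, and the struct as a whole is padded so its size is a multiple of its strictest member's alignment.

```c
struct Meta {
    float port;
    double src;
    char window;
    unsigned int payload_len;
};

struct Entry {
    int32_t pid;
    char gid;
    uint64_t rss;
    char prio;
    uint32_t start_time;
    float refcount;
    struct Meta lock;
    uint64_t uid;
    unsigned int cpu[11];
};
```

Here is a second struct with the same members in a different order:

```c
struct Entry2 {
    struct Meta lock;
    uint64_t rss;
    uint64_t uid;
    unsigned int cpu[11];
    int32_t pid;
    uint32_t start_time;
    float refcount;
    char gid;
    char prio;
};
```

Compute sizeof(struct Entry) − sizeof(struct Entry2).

Meta: 0..4  port  (4B, 4-aligned); 4..8  -- padding (4B); 8..16  src  (8B, 8-aligned); 16..17  window  (1B, 1-aligned); 17..20  -- padding (3B); 20..24  payload_len  (4B, 4-aligned); sizeof = 24, alignof = 8
0..4  pid  (4B, 4-aligned)
4..5  gid  (1B, 1-aligned)
5..8  -- padding (3B)
8..16  rss  (8B, 8-aligned)
16..17  prio  (1B, 1-aligned)
17..20  -- padding (3B)
20..24  start_time  (4B, 4-aligned)
24..28  refcount  (4B, 4-aligned)
28..32  -- padding (4B)
32..56  lock  (24B, 8-aligned)
56..64  uid  (8B, 8-aligned)
64..108  cpu  (44B, 4-aligned)
108..112  -- tail padding (4B)
sizeof = 112, alignof = 8
— Entry2 —
0..24  lock  (24B, 8-aligned)
24..32  rss  (8B, 8-aligned)
32..40  uid  (8B, 8-aligned)
40..84  cpu  (44B, 4-aligned)
84..88  pid  (4B, 4-aligned)
88..92  start_time  (4B, 4-aligned)
92..96  refcount  (4B, 4-aligned)
96..97  gid  (1B, 1-aligned)
97..98  prio  (1B, 1-aligned)
98..104  -- tail padding (6B)
sizeof = 104, alignof = 8
112 − 104 = 8

8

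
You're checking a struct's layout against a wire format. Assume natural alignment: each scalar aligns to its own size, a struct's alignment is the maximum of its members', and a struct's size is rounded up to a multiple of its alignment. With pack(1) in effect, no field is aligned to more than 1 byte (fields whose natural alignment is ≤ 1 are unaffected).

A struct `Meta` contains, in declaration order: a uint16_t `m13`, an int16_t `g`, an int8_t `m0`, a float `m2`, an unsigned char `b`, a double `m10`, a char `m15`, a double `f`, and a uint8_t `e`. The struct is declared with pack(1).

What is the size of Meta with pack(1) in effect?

28

@0: m13 [2B, align 1] → 2
@2: g [2B, align 1] → 4
@4: m0 [1B, align 1] → 5
@5: m2 [4B, align 1] → 9
@9: b [1B, align 1] → 10
@10: m10 [8B, align 1] → 18
@18: m15 [1B, align 1] → 19
@19: f [8B, align 1] → 27
@27: e [1B, align 1] → 28
size 28, align 1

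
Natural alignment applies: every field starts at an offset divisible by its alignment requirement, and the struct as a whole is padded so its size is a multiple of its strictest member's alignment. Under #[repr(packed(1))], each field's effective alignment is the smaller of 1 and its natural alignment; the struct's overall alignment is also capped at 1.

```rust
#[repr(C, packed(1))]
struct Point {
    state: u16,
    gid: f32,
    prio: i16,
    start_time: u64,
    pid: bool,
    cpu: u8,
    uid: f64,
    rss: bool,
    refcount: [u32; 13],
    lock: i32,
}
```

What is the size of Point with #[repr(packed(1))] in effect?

state at 0 (size 2, align 1) → ends 2
gid at 2 (size 4, align 1) → ends 6
prio at 6 (size 2, align 1) → ends 8
start_time at 8 (size 8, align 1) → ends 16
pid at 16 (size 1, align 1) → ends 17
cpu at 17 (size 1, align 1) → ends 18
uid at 18 (size 8, align 1) → ends 26
rss at 26 (size 1, align 1) → ends 27
refcount at 27 (size 52, align 1) → ends 79
lock at 79 (size 4, align 1) → ends 83
total 83 bytes, alignment 1

83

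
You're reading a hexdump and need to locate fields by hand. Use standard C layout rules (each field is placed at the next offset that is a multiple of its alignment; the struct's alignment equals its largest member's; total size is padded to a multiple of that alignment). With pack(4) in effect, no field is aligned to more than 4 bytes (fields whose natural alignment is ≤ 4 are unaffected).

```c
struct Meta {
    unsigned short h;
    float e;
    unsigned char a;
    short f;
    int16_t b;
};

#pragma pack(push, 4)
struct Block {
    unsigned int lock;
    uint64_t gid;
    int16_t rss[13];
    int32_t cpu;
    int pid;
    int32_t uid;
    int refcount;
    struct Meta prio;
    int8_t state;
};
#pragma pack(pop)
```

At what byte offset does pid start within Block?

Meta: 0..2  h  (2B, 2-aligned); 2..4  -- padding (2B); 4..8  e  (4B, 4-aligned); 8..9  a  (1B, 1-aligned); 9..10  -- padding (1B); 10..12  f  (2B, 2-aligned); 12..14  b  (2B, 2-aligned); 14..16  -- tail padding (2B); sizeof = 16, alignof = 4
0..4  lock  (4B, 4-aligned)
4..12  gid  (8B, 4-aligned)
12..38  rss  (26B, 2-aligned)
38..40  -- padding (2B)
40..44  cpu  (4B, 4-aligned)
44..48  pid  (4B, 4-aligned)

44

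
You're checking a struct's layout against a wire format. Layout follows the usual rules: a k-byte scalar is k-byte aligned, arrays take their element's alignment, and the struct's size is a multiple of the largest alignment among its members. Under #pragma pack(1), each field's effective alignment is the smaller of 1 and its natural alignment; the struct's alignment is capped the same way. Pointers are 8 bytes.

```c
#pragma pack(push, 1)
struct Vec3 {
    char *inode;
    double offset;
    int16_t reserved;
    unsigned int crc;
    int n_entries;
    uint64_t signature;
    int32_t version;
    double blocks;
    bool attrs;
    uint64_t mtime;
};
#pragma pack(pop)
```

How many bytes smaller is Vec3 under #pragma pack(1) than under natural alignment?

natural layout:
  @0: inode [8B, align 8] → 8
  @8: offset [8B, align 8] → 16
  @16: reserved [2B, align 2] → 18
  +2 pad (align 4)
  @20: crc [4B, align 4] → 24
  @24: n_entries [4B, align 4] → 28
  +4 pad (align 8)
  @32: signature [8B, align 8] → 40
  @40: version [4B, align 4] → 44
  +4 pad (align 8)
  @48: blocks [8B, align 8] → 56
  @56: attrs [1B, align 1] → 57
  +7 pad (align 8)
  @64: mtime [8B, align 8] → 72
  size 72, align 8
packed(1) layout:
  @0: inode [8B, align 1] → 8
  @8: offset [8B, align 1] → 16
  @16: reserved [2B, align 1] → 18
  @18: crc [4B, align 1] → 22
  @22: n_entries [4B, align 1] → 26
  @26: signature [8B, align 1] → 34
  @34: version [4B, align 1] → 38
  @38: blocks [8B, align 1] → 46
  @46: attrs [1B, align 1] → 47
  @47: mtime [8B, align 1] → 55
  size 55, align 1
72 − 55 = 17

17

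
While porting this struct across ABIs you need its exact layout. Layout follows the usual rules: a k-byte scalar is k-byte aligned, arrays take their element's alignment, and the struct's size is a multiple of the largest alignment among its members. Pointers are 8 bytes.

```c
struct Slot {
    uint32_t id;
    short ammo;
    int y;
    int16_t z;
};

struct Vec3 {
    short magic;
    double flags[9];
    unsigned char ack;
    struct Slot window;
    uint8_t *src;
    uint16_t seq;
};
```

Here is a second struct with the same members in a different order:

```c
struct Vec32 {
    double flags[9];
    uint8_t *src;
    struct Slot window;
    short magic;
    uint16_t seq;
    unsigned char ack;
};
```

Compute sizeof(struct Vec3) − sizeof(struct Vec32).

16

Slot: @0: id [4B, align 4] → 4; @4: ammo [2B, align 2] → 6; +2 pad (align 4); @8: y [4B, align 4] → 12; @12: z [2B, align 2] → 14; +2 tail pad (align 4); size 16, align 4
@0: magic [2B, align 2] → 2
+6 pad (align 8)
@8: flags [72B, align 8] → 80
@80: ack [1B, align 1] → 81
+3 pad (align 4)
@84: window [16B, align 4] → 100
+4 pad (align 8)
@104: src [8B, align 8] → 112
@112: seq [2B, align 2] → 114
+6 tail pad (align 8)
size 120, align 8
— Vec32 —
@0: flags [72B, align 8] → 72
@72: src [8B, align 8] → 80
@80: window [16B, align 4] → 96
@96: magic [2B, align 2] → 98
@98: seq [2B, align 2] → 100
@100: ack [1B, align 1] → 101
+3 tail pad (align 8)
size 104, align 8
120 − 104 = 16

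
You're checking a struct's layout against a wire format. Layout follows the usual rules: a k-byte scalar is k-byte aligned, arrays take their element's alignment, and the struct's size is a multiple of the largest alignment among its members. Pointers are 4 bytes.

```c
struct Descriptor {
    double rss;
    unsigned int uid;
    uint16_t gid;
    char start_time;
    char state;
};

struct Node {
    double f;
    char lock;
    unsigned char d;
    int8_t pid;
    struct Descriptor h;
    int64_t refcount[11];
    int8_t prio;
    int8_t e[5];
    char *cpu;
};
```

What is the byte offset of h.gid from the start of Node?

Descriptor: rss at 0 (size 8, align 8) → ends 8; uid at 8 (size 4, align 4) → ends 12; gid at 12 (size 2, align 2) → ends 14; start_time at 14 (size 1, align 1) → ends 15; state at 15 (size 1, align 1) → ends 16; total 16 bytes, alignment 8
f at 0 (size 8, align 8) → ends 8
lock at 8 (size 1, align 1) → ends 9
d at 9 (size 1, align 1) → ends 10
pid at 10 (size 1, align 1) → ends 11
pad 5 to align 8 for h
h at 16 (size 16, align 8) → ends 32
within Descriptor: gid at 12
16 + 12 = 28

28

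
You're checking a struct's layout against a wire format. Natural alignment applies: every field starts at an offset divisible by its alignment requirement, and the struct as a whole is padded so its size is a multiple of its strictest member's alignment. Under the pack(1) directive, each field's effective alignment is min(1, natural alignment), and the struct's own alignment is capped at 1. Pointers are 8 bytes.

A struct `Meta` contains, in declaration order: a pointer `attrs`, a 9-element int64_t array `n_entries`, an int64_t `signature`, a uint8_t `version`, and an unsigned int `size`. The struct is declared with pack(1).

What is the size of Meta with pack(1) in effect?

93

attrs at 0 (size 8, align 1) → ends 8
n_entries at 8 (size 72, align 1) → ends 80
signature at 80 (size 8, align 1) → ends 88
version at 88 (size 1, align 1) → ends 89
size at 89 (size 4, align 1) → ends 93
total 93 bytes, alignment 1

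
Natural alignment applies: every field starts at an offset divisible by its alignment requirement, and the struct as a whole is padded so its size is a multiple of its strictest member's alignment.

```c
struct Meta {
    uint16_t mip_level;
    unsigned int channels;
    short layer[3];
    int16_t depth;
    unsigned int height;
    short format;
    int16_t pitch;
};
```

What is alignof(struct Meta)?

member alignments: mip_level=2, channels=4, layer=2, depth=2, height=4, format=2, pitch=2
max = 4

4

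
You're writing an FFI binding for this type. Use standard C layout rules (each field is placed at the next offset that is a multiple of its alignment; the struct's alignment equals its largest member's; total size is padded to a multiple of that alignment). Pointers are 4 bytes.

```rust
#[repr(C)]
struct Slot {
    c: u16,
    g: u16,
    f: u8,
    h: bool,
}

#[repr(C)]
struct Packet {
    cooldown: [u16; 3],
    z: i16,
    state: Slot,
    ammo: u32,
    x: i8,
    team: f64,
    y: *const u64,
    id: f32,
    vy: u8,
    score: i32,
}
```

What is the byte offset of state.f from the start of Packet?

Slot: 0..2  c  (2B, 2-aligned); 2..4  g  (2B, 2-aligned); 4..5  f  (1B, 1-aligned); 5..6  h  (1B, 1-aligned); sizeof = 6, alignof = 2
0..6  cooldown  (6B, 2-aligned)
6..8  z  (2B, 2-aligned)
8..14  state  (6B, 2-aligned)
within Slot: f at 4
8 + 4 = 12

12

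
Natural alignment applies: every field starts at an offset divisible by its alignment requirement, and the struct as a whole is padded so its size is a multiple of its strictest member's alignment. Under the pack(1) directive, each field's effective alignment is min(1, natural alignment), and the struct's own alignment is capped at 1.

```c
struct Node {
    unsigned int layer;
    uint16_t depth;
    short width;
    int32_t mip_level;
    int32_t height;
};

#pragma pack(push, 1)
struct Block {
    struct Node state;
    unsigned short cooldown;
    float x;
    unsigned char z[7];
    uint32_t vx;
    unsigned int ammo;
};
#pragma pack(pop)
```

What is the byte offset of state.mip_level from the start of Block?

8

Node: layer at 0 (size 4, align 4) → ends 4; depth at 4 (size 2, align 2) → ends 6; width at 6 (size 2, align 2) → ends 8; mip_level at 8 (size 4, align 4) → ends 12; height at 12 (size 4, align 4) → ends 16; total 16 bytes, alignment 4
state at 0 (size 16, align 1) → ends 16
within Node: mip_level at 8
0 + 8 = 8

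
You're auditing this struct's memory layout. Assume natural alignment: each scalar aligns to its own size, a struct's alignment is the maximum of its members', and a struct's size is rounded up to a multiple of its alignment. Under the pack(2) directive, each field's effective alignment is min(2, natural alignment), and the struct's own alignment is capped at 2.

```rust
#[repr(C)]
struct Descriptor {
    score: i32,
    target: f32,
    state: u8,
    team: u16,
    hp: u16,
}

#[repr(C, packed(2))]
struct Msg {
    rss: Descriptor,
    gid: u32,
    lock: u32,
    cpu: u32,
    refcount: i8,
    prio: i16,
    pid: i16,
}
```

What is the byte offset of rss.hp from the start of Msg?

Descriptor: score at 0 (size 4, align 4) → ends 4; target at 4 (size 4, align 4) → ends 8; state at 8 (size 1, align 1) → ends 9; pad 1 to align 2 for team; team at 10 (size 2, align 2) → ends 12; hp at 12 (size 2, align 2) → ends 14; tail pad 2 to reach multiple of 4; total 16 bytes, alignment 4
rss at 0 (size 16, align 2) → ends 16
within Descriptor: hp at 12
0 + 12 = 12

12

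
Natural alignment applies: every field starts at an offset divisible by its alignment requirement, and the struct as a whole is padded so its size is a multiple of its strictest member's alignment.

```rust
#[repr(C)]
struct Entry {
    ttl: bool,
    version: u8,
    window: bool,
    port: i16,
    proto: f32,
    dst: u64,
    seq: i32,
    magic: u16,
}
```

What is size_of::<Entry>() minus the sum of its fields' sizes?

0..1  ttl  (1B, 1-aligned)
1..2  version  (1B, 1-aligned)
2..3  window  (1B, 1-aligned)
3..4  -- padding (1B)
4..6  port  (2B, 2-aligned)
6..8  -- padding (2B)
8..12  proto  (4B, 4-aligned)
12..16  -- padding (4B)
16..24  dst  (8B, 8-aligned)
24..28  seq  (4B, 4-aligned)
28..30  magic  (2B, 2-aligned)
30..32  -- tail padding (2B)
sizeof = 32, alignof = 8
data bytes 23, size 32 → padding 9

9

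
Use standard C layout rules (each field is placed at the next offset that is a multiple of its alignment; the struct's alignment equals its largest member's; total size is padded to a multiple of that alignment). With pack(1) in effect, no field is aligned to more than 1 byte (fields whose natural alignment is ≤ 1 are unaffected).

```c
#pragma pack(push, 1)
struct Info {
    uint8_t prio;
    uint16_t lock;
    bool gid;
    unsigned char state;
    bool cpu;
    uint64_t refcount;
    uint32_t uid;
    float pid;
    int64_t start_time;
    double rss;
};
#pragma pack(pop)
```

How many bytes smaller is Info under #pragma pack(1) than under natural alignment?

natural layout:
  0..1  prio  (1B, 1-aligned)
  1..2  -- padding (1B)
  2..4  lock  (2B, 2-aligned)
  4..5  gid  (1B, 1-aligned)
  5..6  state  (1B, 1-aligned)
  6..7  cpu  (1B, 1-aligned)
  7..8  -- padding (1B)
  8..16  refcount  (8B, 8-aligned)
  16..20  uid  (4B, 4-aligned)
  20..24  pid  (4B, 4-aligned)
  24..32  start_time  (8B, 8-aligned)
  32..40  rss  (8B, 8-aligned)
  sizeof = 40, alignof = 8
packed(1) layout:
  0..1  prio  (1B, 1-aligned)
  1..3  lock  (2B, 1-aligned)
  3..4  gid  (1B, 1-aligned)
  4..5  state  (1B, 1-aligned)
  5..6  cpu  (1B, 1-aligned)
  6..14  refcount  (8B, 1-aligned)
  14..18  uid  (4B, 1-aligned)
  18..22  pid  (4B, 1-aligned)
  22..30  start_time  (8B, 1-aligned)
  30..38  rss  (8B, 1-aligned)
  sizeof = 38, alignof = 1
40 − 38 = 2

2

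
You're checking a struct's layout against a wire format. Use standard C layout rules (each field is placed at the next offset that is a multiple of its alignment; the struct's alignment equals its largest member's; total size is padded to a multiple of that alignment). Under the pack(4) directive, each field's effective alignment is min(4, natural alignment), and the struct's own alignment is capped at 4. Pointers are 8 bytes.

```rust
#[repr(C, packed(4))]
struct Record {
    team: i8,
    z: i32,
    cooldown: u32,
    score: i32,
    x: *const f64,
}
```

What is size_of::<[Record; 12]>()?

288

team at 0 (size 1, align 1) → ends 1
pad 3 to align 4 for z
z at 4 (size 4, align 4) → ends 8
cooldown at 8 (size 4, align 4) → ends 12
score at 12 (size 4, align 4) → ends 16
x at 16 (size 8, align 4) → ends 24
total 24 bytes, alignment 4
array of 12: 12 × 24 = 288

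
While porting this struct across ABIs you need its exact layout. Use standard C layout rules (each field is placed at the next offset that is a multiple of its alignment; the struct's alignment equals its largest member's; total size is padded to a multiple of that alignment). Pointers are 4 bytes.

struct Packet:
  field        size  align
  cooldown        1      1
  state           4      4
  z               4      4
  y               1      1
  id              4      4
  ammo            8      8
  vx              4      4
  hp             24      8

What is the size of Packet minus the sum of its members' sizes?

0..1  cooldown  (1B, 1-aligned)
1..4  -- padding (3B)
4..8  state  (4B, 4-aligned)
8..12  z  (4B, 4-aligned)
12..13  y  (1B, 1-aligned)
13..16  -- padding (3B)
16..20  id  (4B, 4-aligned)
20..24  -- padding (4B)
24..32  ammo  (8B, 8-aligned)
32..36  vx  (4B, 4-aligned)
36..40  -- padding (4B)
40..64  hp  (24B, 8-aligned)
sizeof = 64, alignof = 8
data bytes 50, size 64 → padding 14

14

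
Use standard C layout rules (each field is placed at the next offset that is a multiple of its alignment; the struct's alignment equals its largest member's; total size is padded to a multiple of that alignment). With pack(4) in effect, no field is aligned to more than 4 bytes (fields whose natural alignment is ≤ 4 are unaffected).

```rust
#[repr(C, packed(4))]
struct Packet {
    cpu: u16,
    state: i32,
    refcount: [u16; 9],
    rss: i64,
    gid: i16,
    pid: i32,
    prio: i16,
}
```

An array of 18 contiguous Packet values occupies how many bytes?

@0: cpu [2B, align 2] → 2
+2 pad (align 4)
@4: state [4B, align 4] → 8
@8: refcount [18B, align 2] → 26
+2 pad (align 4)
@28: rss [8B, align 4] → 36
@36: gid [2B, align 2] → 38
+2 pad (align 4)
@40: pid [4B, align 4] → 44
@44: prio [2B, align 2] → 46
+2 tail pad (align 4)
size 48, align 4
array of 18: 18 × 48 = 864

864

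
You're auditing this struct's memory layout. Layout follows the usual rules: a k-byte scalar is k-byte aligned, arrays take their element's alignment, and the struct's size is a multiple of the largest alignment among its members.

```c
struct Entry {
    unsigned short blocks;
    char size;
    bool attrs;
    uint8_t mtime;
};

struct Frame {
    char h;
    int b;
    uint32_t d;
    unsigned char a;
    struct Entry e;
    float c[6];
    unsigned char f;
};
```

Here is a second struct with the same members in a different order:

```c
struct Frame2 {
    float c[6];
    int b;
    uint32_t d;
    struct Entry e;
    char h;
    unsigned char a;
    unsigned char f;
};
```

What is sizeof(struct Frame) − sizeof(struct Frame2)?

Entry: 0..2  blocks  (2B, 2-aligned); 2..3  size  (1B, 1-aligned); 3..4  attrs  (1B, 1-aligned); 4..5  mtime  (1B, 1-aligned); 5..6  -- tail padding (1B); sizeof = 6, alignof = 2
0..1  h  (1B, 1-aligned)
1..4  -- padding (3B)
4..8  b  (4B, 4-aligned)
8..12  d  (4B, 4-aligned)
12..13  a  (1B, 1-aligned)
13..14  -- padding (1B)
14..20  e  (6B, 2-aligned)
20..44  c  (24B, 4-aligned)
44..45  f  (1B, 1-aligned)
45..48  -- tail padding (3B)
sizeof = 48, alignof = 4
— Frame2 —
0..24  c  (24B, 4-aligned)
24..28  b  (4B, 4-aligned)
28..32  d  (4B, 4-aligned)
32..38  e  (6B, 2-aligned)
38..39  h  (1B, 1-aligned)
39..40  a  (1B, 1-aligned)
40..41  f  (1B, 1-aligned)
41..44  -- tail padding (3B)
sizeof = 44, alignof = 4
48 − 44 = 4

4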